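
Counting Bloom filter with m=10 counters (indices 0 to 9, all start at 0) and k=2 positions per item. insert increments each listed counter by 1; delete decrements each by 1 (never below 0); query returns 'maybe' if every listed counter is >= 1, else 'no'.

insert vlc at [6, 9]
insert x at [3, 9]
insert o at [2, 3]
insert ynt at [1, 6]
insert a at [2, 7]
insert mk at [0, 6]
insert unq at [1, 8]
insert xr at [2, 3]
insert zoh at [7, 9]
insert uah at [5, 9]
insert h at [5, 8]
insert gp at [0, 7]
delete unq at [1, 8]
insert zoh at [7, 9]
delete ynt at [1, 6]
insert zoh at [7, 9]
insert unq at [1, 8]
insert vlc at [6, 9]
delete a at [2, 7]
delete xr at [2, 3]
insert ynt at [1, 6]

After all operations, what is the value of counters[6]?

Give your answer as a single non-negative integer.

Step 1: insert vlc at [6, 9] -> counters=[0,0,0,0,0,0,1,0,0,1]
Step 2: insert x at [3, 9] -> counters=[0,0,0,1,0,0,1,0,0,2]
Step 3: insert o at [2, 3] -> counters=[0,0,1,2,0,0,1,0,0,2]
Step 4: insert ynt at [1, 6] -> counters=[0,1,1,2,0,0,2,0,0,2]
Step 5: insert a at [2, 7] -> counters=[0,1,2,2,0,0,2,1,0,2]
Step 6: insert mk at [0, 6] -> counters=[1,1,2,2,0,0,3,1,0,2]
Step 7: insert unq at [1, 8] -> counters=[1,2,2,2,0,0,3,1,1,2]
Step 8: insert xr at [2, 3] -> counters=[1,2,3,3,0,0,3,1,1,2]
Step 9: insert zoh at [7, 9] -> counters=[1,2,3,3,0,0,3,2,1,3]
Step 10: insert uah at [5, 9] -> counters=[1,2,3,3,0,1,3,2,1,4]
Step 11: insert h at [5, 8] -> counters=[1,2,3,3,0,2,3,2,2,4]
Step 12: insert gp at [0, 7] -> counters=[2,2,3,3,0,2,3,3,2,4]
Step 13: delete unq at [1, 8] -> counters=[2,1,3,3,0,2,3,3,1,4]
Step 14: insert zoh at [7, 9] -> counters=[2,1,3,3,0,2,3,4,1,5]
Step 15: delete ynt at [1, 6] -> counters=[2,0,3,3,0,2,2,4,1,5]
Step 16: insert zoh at [7, 9] -> counters=[2,0,3,3,0,2,2,5,1,6]
Step 17: insert unq at [1, 8] -> counters=[2,1,3,3,0,2,2,5,2,6]
Step 18: insert vlc at [6, 9] -> counters=[2,1,3,3,0,2,3,5,2,7]
Step 19: delete a at [2, 7] -> counters=[2,1,2,3,0,2,3,4,2,7]
Step 20: delete xr at [2, 3] -> counters=[2,1,1,2,0,2,3,4,2,7]
Step 21: insert ynt at [1, 6] -> counters=[2,2,1,2,0,2,4,4,2,7]
Final counters=[2,2,1,2,0,2,4,4,2,7] -> counters[6]=4

Answer: 4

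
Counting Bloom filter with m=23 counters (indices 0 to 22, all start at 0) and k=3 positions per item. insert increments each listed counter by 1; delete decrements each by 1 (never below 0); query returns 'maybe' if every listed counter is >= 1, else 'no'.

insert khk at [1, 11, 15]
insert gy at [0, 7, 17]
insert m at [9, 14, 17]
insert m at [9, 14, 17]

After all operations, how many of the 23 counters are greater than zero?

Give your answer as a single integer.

Answer: 8

Derivation:
Step 1: insert khk at [1, 11, 15] -> counters=[0,1,0,0,0,0,0,0,0,0,0,1,0,0,0,1,0,0,0,0,0,0,0]
Step 2: insert gy at [0, 7, 17] -> counters=[1,1,0,0,0,0,0,1,0,0,0,1,0,0,0,1,0,1,0,0,0,0,0]
Step 3: insert m at [9, 14, 17] -> counters=[1,1,0,0,0,0,0,1,0,1,0,1,0,0,1,1,0,2,0,0,0,0,0]
Step 4: insert m at [9, 14, 17] -> counters=[1,1,0,0,0,0,0,1,0,2,0,1,0,0,2,1,0,3,0,0,0,0,0]
Final counters=[1,1,0,0,0,0,0,1,0,2,0,1,0,0,2,1,0,3,0,0,0,0,0] -> 8 nonzero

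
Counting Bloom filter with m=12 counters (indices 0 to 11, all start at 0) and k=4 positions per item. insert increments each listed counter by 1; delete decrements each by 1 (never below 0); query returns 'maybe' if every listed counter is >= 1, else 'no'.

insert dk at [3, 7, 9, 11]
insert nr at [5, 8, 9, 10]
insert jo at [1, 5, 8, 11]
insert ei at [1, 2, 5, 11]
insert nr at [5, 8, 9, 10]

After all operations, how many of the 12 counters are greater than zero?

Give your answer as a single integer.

Step 1: insert dk at [3, 7, 9, 11] -> counters=[0,0,0,1,0,0,0,1,0,1,0,1]
Step 2: insert nr at [5, 8, 9, 10] -> counters=[0,0,0,1,0,1,0,1,1,2,1,1]
Step 3: insert jo at [1, 5, 8, 11] -> counters=[0,1,0,1,0,2,0,1,2,2,1,2]
Step 4: insert ei at [1, 2, 5, 11] -> counters=[0,2,1,1,0,3,0,1,2,2,1,3]
Step 5: insert nr at [5, 8, 9, 10] -> counters=[0,2,1,1,0,4,0,1,3,3,2,3]
Final counters=[0,2,1,1,0,4,0,1,3,3,2,3] -> 9 nonzero

Answer: 9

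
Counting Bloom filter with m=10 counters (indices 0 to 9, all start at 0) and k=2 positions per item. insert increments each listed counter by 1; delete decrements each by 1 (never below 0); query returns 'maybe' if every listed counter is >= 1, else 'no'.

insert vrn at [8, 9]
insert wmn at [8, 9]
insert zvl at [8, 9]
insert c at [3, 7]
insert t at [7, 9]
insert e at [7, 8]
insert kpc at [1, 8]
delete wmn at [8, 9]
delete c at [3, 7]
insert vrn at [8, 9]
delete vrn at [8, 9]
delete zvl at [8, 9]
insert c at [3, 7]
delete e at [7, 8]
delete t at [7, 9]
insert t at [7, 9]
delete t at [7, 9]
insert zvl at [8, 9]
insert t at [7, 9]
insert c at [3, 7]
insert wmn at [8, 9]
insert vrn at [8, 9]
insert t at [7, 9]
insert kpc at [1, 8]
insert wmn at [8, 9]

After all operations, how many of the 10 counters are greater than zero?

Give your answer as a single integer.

Step 1: insert vrn at [8, 9] -> counters=[0,0,0,0,0,0,0,0,1,1]
Step 2: insert wmn at [8, 9] -> counters=[0,0,0,0,0,0,0,0,2,2]
Step 3: insert zvl at [8, 9] -> counters=[0,0,0,0,0,0,0,0,3,3]
Step 4: insert c at [3, 7] -> counters=[0,0,0,1,0,0,0,1,3,3]
Step 5: insert t at [7, 9] -> counters=[0,0,0,1,0,0,0,2,3,4]
Step 6: insert e at [7, 8] -> counters=[0,0,0,1,0,0,0,3,4,4]
Step 7: insert kpc at [1, 8] -> counters=[0,1,0,1,0,0,0,3,5,4]
Step 8: delete wmn at [8, 9] -> counters=[0,1,0,1,0,0,0,3,4,3]
Step 9: delete c at [3, 7] -> counters=[0,1,0,0,0,0,0,2,4,3]
Step 10: insert vrn at [8, 9] -> counters=[0,1,0,0,0,0,0,2,5,4]
Step 11: delete vrn at [8, 9] -> counters=[0,1,0,0,0,0,0,2,4,3]
Step 12: delete zvl at [8, 9] -> counters=[0,1,0,0,0,0,0,2,3,2]
Step 13: insert c at [3, 7] -> counters=[0,1,0,1,0,0,0,3,3,2]
Step 14: delete e at [7, 8] -> counters=[0,1,0,1,0,0,0,2,2,2]
Step 15: delete t at [7, 9] -> counters=[0,1,0,1,0,0,0,1,2,1]
Step 16: insert t at [7, 9] -> counters=[0,1,0,1,0,0,0,2,2,2]
Step 17: delete t at [7, 9] -> counters=[0,1,0,1,0,0,0,1,2,1]
Step 18: insert zvl at [8, 9] -> counters=[0,1,0,1,0,0,0,1,3,2]
Step 19: insert t at [7, 9] -> counters=[0,1,0,1,0,0,0,2,3,3]
Step 20: insert c at [3, 7] -> counters=[0,1,0,2,0,0,0,3,3,3]
Step 21: insert wmn at [8, 9] -> counters=[0,1,0,2,0,0,0,3,4,4]
Step 22: insert vrn at [8, 9] -> counters=[0,1,0,2,0,0,0,3,5,5]
Step 23: insert t at [7, 9] -> counters=[0,1,0,2,0,0,0,4,5,6]
Step 24: insert kpc at [1, 8] -> counters=[0,2,0,2,0,0,0,4,6,6]
Step 25: insert wmn at [8, 9] -> counters=[0,2,0,2,0,0,0,4,7,7]
Final counters=[0,2,0,2,0,0,0,4,7,7] -> 5 nonzero

Answer: 5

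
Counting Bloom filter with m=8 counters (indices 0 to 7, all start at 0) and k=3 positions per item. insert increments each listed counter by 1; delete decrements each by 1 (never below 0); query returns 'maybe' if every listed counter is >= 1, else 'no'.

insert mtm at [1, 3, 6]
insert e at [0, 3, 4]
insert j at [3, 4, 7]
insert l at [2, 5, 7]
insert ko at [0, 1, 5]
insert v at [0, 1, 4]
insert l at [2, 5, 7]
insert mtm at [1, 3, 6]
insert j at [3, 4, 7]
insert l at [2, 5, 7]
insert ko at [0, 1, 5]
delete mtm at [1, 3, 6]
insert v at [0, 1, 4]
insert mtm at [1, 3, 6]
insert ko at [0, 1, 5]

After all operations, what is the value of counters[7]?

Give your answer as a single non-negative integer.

Step 1: insert mtm at [1, 3, 6] -> counters=[0,1,0,1,0,0,1,0]
Step 2: insert e at [0, 3, 4] -> counters=[1,1,0,2,1,0,1,0]
Step 3: insert j at [3, 4, 7] -> counters=[1,1,0,3,2,0,1,1]
Step 4: insert l at [2, 5, 7] -> counters=[1,1,1,3,2,1,1,2]
Step 5: insert ko at [0, 1, 5] -> counters=[2,2,1,3,2,2,1,2]
Step 6: insert v at [0, 1, 4] -> counters=[3,3,1,3,3,2,1,2]
Step 7: insert l at [2, 5, 7] -> counters=[3,3,2,3,3,3,1,3]
Step 8: insert mtm at [1, 3, 6] -> counters=[3,4,2,4,3,3,2,3]
Step 9: insert j at [3, 4, 7] -> counters=[3,4,2,5,4,3,2,4]
Step 10: insert l at [2, 5, 7] -> counters=[3,4,3,5,4,4,2,5]
Step 11: insert ko at [0, 1, 5] -> counters=[4,5,3,5,4,5,2,5]
Step 12: delete mtm at [1, 3, 6] -> counters=[4,4,3,4,4,5,1,5]
Step 13: insert v at [0, 1, 4] -> counters=[5,5,3,4,5,5,1,5]
Step 14: insert mtm at [1, 3, 6] -> counters=[5,6,3,5,5,5,2,5]
Step 15: insert ko at [0, 1, 5] -> counters=[6,7,3,5,5,6,2,5]
Final counters=[6,7,3,5,5,6,2,5] -> counters[7]=5

Answer: 5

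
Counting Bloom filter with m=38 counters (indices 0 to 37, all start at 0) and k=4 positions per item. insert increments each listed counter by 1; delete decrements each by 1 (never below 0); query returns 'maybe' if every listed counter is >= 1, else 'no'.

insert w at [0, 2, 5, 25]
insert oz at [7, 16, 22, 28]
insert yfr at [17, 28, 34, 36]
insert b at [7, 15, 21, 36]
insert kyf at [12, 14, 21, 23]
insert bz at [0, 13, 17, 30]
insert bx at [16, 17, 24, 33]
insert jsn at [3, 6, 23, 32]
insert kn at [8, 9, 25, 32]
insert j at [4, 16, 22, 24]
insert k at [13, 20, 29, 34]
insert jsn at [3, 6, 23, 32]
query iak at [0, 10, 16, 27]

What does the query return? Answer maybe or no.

Step 1: insert w at [0, 2, 5, 25] -> counters=[1,0,1,0,0,1,0,0,0,0,0,0,0,0,0,0,0,0,0,0,0,0,0,0,0,1,0,0,0,0,0,0,0,0,0,0,0,0]
Step 2: insert oz at [7, 16, 22, 28] -> counters=[1,0,1,0,0,1,0,1,0,0,0,0,0,0,0,0,1,0,0,0,0,0,1,0,0,1,0,0,1,0,0,0,0,0,0,0,0,0]
Step 3: insert yfr at [17, 28, 34, 36] -> counters=[1,0,1,0,0,1,0,1,0,0,0,0,0,0,0,0,1,1,0,0,0,0,1,0,0,1,0,0,2,0,0,0,0,0,1,0,1,0]
Step 4: insert b at [7, 15, 21, 36] -> counters=[1,0,1,0,0,1,0,2,0,0,0,0,0,0,0,1,1,1,0,0,0,1,1,0,0,1,0,0,2,0,0,0,0,0,1,0,2,0]
Step 5: insert kyf at [12, 14, 21, 23] -> counters=[1,0,1,0,0,1,0,2,0,0,0,0,1,0,1,1,1,1,0,0,0,2,1,1,0,1,0,0,2,0,0,0,0,0,1,0,2,0]
Step 6: insert bz at [0, 13, 17, 30] -> counters=[2,0,1,0,0,1,0,2,0,0,0,0,1,1,1,1,1,2,0,0,0,2,1,1,0,1,0,0,2,0,1,0,0,0,1,0,2,0]
Step 7: insert bx at [16, 17, 24, 33] -> counters=[2,0,1,0,0,1,0,2,0,0,0,0,1,1,1,1,2,3,0,0,0,2,1,1,1,1,0,0,2,0,1,0,0,1,1,0,2,0]
Step 8: insert jsn at [3, 6, 23, 32] -> counters=[2,0,1,1,0,1,1,2,0,0,0,0,1,1,1,1,2,3,0,0,0,2,1,2,1,1,0,0,2,0,1,0,1,1,1,0,2,0]
Step 9: insert kn at [8, 9, 25, 32] -> counters=[2,0,1,1,0,1,1,2,1,1,0,0,1,1,1,1,2,3,0,0,0,2,1,2,1,2,0,0,2,0,1,0,2,1,1,0,2,0]
Step 10: insert j at [4, 16, 22, 24] -> counters=[2,0,1,1,1,1,1,2,1,1,0,0,1,1,1,1,3,3,0,0,0,2,2,2,2,2,0,0,2,0,1,0,2,1,1,0,2,0]
Step 11: insert k at [13, 20, 29, 34] -> counters=[2,0,1,1,1,1,1,2,1,1,0,0,1,2,1,1,3,3,0,0,1,2,2,2,2,2,0,0,2,1,1,0,2,1,2,0,2,0]
Step 12: insert jsn at [3, 6, 23, 32] -> counters=[2,0,1,2,1,1,2,2,1,1,0,0,1,2,1,1,3,3,0,0,1,2,2,3,2,2,0,0,2,1,1,0,3,1,2,0,2,0]
Query iak: check counters[0]=2 counters[10]=0 counters[16]=3 counters[27]=0 -> no

Answer: no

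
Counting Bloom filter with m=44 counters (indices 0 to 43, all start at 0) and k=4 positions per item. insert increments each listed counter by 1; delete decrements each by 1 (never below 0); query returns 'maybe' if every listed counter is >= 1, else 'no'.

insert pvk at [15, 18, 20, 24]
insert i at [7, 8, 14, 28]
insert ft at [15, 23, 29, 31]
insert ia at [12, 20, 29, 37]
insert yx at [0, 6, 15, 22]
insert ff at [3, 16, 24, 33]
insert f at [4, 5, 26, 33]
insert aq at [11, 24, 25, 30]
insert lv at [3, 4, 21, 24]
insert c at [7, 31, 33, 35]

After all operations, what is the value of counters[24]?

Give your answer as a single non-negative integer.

Answer: 4

Derivation:
Step 1: insert pvk at [15, 18, 20, 24] -> counters=[0,0,0,0,0,0,0,0,0,0,0,0,0,0,0,1,0,0,1,0,1,0,0,0,1,0,0,0,0,0,0,0,0,0,0,0,0,0,0,0,0,0,0,0]
Step 2: insert i at [7, 8, 14, 28] -> counters=[0,0,0,0,0,0,0,1,1,0,0,0,0,0,1,1,0,0,1,0,1,0,0,0,1,0,0,0,1,0,0,0,0,0,0,0,0,0,0,0,0,0,0,0]
Step 3: insert ft at [15, 23, 29, 31] -> counters=[0,0,0,0,0,0,0,1,1,0,0,0,0,0,1,2,0,0,1,0,1,0,0,1,1,0,0,0,1,1,0,1,0,0,0,0,0,0,0,0,0,0,0,0]
Step 4: insert ia at [12, 20, 29, 37] -> counters=[0,0,0,0,0,0,0,1,1,0,0,0,1,0,1,2,0,0,1,0,2,0,0,1,1,0,0,0,1,2,0,1,0,0,0,0,0,1,0,0,0,0,0,0]
Step 5: insert yx at [0, 6, 15, 22] -> counters=[1,0,0,0,0,0,1,1,1,0,0,0,1,0,1,3,0,0,1,0,2,0,1,1,1,0,0,0,1,2,0,1,0,0,0,0,0,1,0,0,0,0,0,0]
Step 6: insert ff at [3, 16, 24, 33] -> counters=[1,0,0,1,0,0,1,1,1,0,0,0,1,0,1,3,1,0,1,0,2,0,1,1,2,0,0,0,1,2,0,1,0,1,0,0,0,1,0,0,0,0,0,0]
Step 7: insert f at [4, 5, 26, 33] -> counters=[1,0,0,1,1,1,1,1,1,0,0,0,1,0,1,3,1,0,1,0,2,0,1,1,2,0,1,0,1,2,0,1,0,2,0,0,0,1,0,0,0,0,0,0]
Step 8: insert aq at [11, 24, 25, 30] -> counters=[1,0,0,1,1,1,1,1,1,0,0,1,1,0,1,3,1,0,1,0,2,0,1,1,3,1,1,0,1,2,1,1,0,2,0,0,0,1,0,0,0,0,0,0]
Step 9: insert lv at [3, 4, 21, 24] -> counters=[1,0,0,2,2,1,1,1,1,0,0,1,1,0,1,3,1,0,1,0,2,1,1,1,4,1,1,0,1,2,1,1,0,2,0,0,0,1,0,0,0,0,0,0]
Step 10: insert c at [7, 31, 33, 35] -> counters=[1,0,0,2,2,1,1,2,1,0,0,1,1,0,1,3,1,0,1,0,2,1,1,1,4,1,1,0,1,2,1,2,0,3,0,1,0,1,0,0,0,0,0,0]
Final counters=[1,0,0,2,2,1,1,2,1,0,0,1,1,0,1,3,1,0,1,0,2,1,1,1,4,1,1,0,1,2,1,2,0,3,0,1,0,1,0,0,0,0,0,0] -> counters[24]=4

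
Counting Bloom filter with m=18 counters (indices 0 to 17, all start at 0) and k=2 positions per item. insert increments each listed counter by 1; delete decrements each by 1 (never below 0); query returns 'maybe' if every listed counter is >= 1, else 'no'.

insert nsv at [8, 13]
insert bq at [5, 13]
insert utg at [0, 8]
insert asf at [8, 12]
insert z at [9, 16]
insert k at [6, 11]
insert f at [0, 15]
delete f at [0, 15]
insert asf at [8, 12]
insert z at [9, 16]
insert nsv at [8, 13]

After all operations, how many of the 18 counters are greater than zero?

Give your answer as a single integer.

Step 1: insert nsv at [8, 13] -> counters=[0,0,0,0,0,0,0,0,1,0,0,0,0,1,0,0,0,0]
Step 2: insert bq at [5, 13] -> counters=[0,0,0,0,0,1,0,0,1,0,0,0,0,2,0,0,0,0]
Step 3: insert utg at [0, 8] -> counters=[1,0,0,0,0,1,0,0,2,0,0,0,0,2,0,0,0,0]
Step 4: insert asf at [8, 12] -> counters=[1,0,0,0,0,1,0,0,3,0,0,0,1,2,0,0,0,0]
Step 5: insert z at [9, 16] -> counters=[1,0,0,0,0,1,0,0,3,1,0,0,1,2,0,0,1,0]
Step 6: insert k at [6, 11] -> counters=[1,0,0,0,0,1,1,0,3,1,0,1,1,2,0,0,1,0]
Step 7: insert f at [0, 15] -> counters=[2,0,0,0,0,1,1,0,3,1,0,1,1,2,0,1,1,0]
Step 8: delete f at [0, 15] -> counters=[1,0,0,0,0,1,1,0,3,1,0,1,1,2,0,0,1,0]
Step 9: insert asf at [8, 12] -> counters=[1,0,0,0,0,1,1,0,4,1,0,1,2,2,0,0,1,0]
Step 10: insert z at [9, 16] -> counters=[1,0,0,0,0,1,1,0,4,2,0,1,2,2,0,0,2,0]
Step 11: insert nsv at [8, 13] -> counters=[1,0,0,0,0,1,1,0,5,2,0,1,2,3,0,0,2,0]
Final counters=[1,0,0,0,0,1,1,0,5,2,0,1,2,3,0,0,2,0] -> 9 nonzero

Answer: 9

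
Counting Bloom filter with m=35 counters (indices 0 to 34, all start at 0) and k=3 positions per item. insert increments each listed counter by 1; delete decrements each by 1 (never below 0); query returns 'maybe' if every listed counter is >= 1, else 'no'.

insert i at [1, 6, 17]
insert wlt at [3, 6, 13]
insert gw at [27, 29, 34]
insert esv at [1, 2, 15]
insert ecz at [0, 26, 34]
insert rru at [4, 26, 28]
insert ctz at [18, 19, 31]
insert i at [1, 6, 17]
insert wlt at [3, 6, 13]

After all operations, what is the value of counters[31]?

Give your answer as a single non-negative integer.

Answer: 1

Derivation:
Step 1: insert i at [1, 6, 17] -> counters=[0,1,0,0,0,0,1,0,0,0,0,0,0,0,0,0,0,1,0,0,0,0,0,0,0,0,0,0,0,0,0,0,0,0,0]
Step 2: insert wlt at [3, 6, 13] -> counters=[0,1,0,1,0,0,2,0,0,0,0,0,0,1,0,0,0,1,0,0,0,0,0,0,0,0,0,0,0,0,0,0,0,0,0]
Step 3: insert gw at [27, 29, 34] -> counters=[0,1,0,1,0,0,2,0,0,0,0,0,0,1,0,0,0,1,0,0,0,0,0,0,0,0,0,1,0,1,0,0,0,0,1]
Step 4: insert esv at [1, 2, 15] -> counters=[0,2,1,1,0,0,2,0,0,0,0,0,0,1,0,1,0,1,0,0,0,0,0,0,0,0,0,1,0,1,0,0,0,0,1]
Step 5: insert ecz at [0, 26, 34] -> counters=[1,2,1,1,0,0,2,0,0,0,0,0,0,1,0,1,0,1,0,0,0,0,0,0,0,0,1,1,0,1,0,0,0,0,2]
Step 6: insert rru at [4, 26, 28] -> counters=[1,2,1,1,1,0,2,0,0,0,0,0,0,1,0,1,0,1,0,0,0,0,0,0,0,0,2,1,1,1,0,0,0,0,2]
Step 7: insert ctz at [18, 19, 31] -> counters=[1,2,1,1,1,0,2,0,0,0,0,0,0,1,0,1,0,1,1,1,0,0,0,0,0,0,2,1,1,1,0,1,0,0,2]
Step 8: insert i at [1, 6, 17] -> counters=[1,3,1,1,1,0,3,0,0,0,0,0,0,1,0,1,0,2,1,1,0,0,0,0,0,0,2,1,1,1,0,1,0,0,2]
Step 9: insert wlt at [3, 6, 13] -> counters=[1,3,1,2,1,0,4,0,0,0,0,0,0,2,0,1,0,2,1,1,0,0,0,0,0,0,2,1,1,1,0,1,0,0,2]
Final counters=[1,3,1,2,1,0,4,0,0,0,0,0,0,2,0,1,0,2,1,1,0,0,0,0,0,0,2,1,1,1,0,1,0,0,2] -> counters[31]=1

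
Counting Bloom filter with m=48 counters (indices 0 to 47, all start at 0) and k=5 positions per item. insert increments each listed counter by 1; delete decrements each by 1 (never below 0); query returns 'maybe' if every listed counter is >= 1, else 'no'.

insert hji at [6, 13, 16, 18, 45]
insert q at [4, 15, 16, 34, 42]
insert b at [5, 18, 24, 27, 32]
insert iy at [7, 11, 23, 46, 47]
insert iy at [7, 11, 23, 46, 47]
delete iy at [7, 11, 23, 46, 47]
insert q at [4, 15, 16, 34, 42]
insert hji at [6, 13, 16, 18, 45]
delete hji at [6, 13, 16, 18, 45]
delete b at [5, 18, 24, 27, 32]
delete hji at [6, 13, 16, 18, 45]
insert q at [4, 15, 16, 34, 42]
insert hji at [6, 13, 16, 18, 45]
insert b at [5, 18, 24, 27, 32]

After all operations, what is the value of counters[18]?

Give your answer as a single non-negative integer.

Step 1: insert hji at [6, 13, 16, 18, 45] -> counters=[0,0,0,0,0,0,1,0,0,0,0,0,0,1,0,0,1,0,1,0,0,0,0,0,0,0,0,0,0,0,0,0,0,0,0,0,0,0,0,0,0,0,0,0,0,1,0,0]
Step 2: insert q at [4, 15, 16, 34, 42] -> counters=[0,0,0,0,1,0,1,0,0,0,0,0,0,1,0,1,2,0,1,0,0,0,0,0,0,0,0,0,0,0,0,0,0,0,1,0,0,0,0,0,0,0,1,0,0,1,0,0]
Step 3: insert b at [5, 18, 24, 27, 32] -> counters=[0,0,0,0,1,1,1,0,0,0,0,0,0,1,0,1,2,0,2,0,0,0,0,0,1,0,0,1,0,0,0,0,1,0,1,0,0,0,0,0,0,0,1,0,0,1,0,0]
Step 4: insert iy at [7, 11, 23, 46, 47] -> counters=[0,0,0,0,1,1,1,1,0,0,0,1,0,1,0,1,2,0,2,0,0,0,0,1,1,0,0,1,0,0,0,0,1,0,1,0,0,0,0,0,0,0,1,0,0,1,1,1]
Step 5: insert iy at [7, 11, 23, 46, 47] -> counters=[0,0,0,0,1,1,1,2,0,0,0,2,0,1,0,1,2,0,2,0,0,0,0,2,1,0,0,1,0,0,0,0,1,0,1,0,0,0,0,0,0,0,1,0,0,1,2,2]
Step 6: delete iy at [7, 11, 23, 46, 47] -> counters=[0,0,0,0,1,1,1,1,0,0,0,1,0,1,0,1,2,0,2,0,0,0,0,1,1,0,0,1,0,0,0,0,1,0,1,0,0,0,0,0,0,0,1,0,0,1,1,1]
Step 7: insert q at [4, 15, 16, 34, 42] -> counters=[0,0,0,0,2,1,1,1,0,0,0,1,0,1,0,2,3,0,2,0,0,0,0,1,1,0,0,1,0,0,0,0,1,0,2,0,0,0,0,0,0,0,2,0,0,1,1,1]
Step 8: insert hji at [6, 13, 16, 18, 45] -> counters=[0,0,0,0,2,1,2,1,0,0,0,1,0,2,0,2,4,0,3,0,0,0,0,1,1,0,0,1,0,0,0,0,1,0,2,0,0,0,0,0,0,0,2,0,0,2,1,1]
Step 9: delete hji at [6, 13, 16, 18, 45] -> counters=[0,0,0,0,2,1,1,1,0,0,0,1,0,1,0,2,3,0,2,0,0,0,0,1,1,0,0,1,0,0,0,0,1,0,2,0,0,0,0,0,0,0,2,0,0,1,1,1]
Step 10: delete b at [5, 18, 24, 27, 32] -> counters=[0,0,0,0,2,0,1,1,0,0,0,1,0,1,0,2,3,0,1,0,0,0,0,1,0,0,0,0,0,0,0,0,0,0,2,0,0,0,0,0,0,0,2,0,0,1,1,1]
Step 11: delete hji at [6, 13, 16, 18, 45] -> counters=[0,0,0,0,2,0,0,1,0,0,0,1,0,0,0,2,2,0,0,0,0,0,0,1,0,0,0,0,0,0,0,0,0,0,2,0,0,0,0,0,0,0,2,0,0,0,1,1]
Step 12: insert q at [4, 15, 16, 34, 42] -> counters=[0,0,0,0,3,0,0,1,0,0,0,1,0,0,0,3,3,0,0,0,0,0,0,1,0,0,0,0,0,0,0,0,0,0,3,0,0,0,0,0,0,0,3,0,0,0,1,1]
Step 13: insert hji at [6, 13, 16, 18, 45] -> counters=[0,0,0,0,3,0,1,1,0,0,0,1,0,1,0,3,4,0,1,0,0,0,0,1,0,0,0,0,0,0,0,0,0,0,3,0,0,0,0,0,0,0,3,0,0,1,1,1]
Step 14: insert b at [5, 18, 24, 27, 32] -> counters=[0,0,0,0,3,1,1,1,0,0,0,1,0,1,0,3,4,0,2,0,0,0,0,1,1,0,0,1,0,0,0,0,1,0,3,0,0,0,0,0,0,0,3,0,0,1,1,1]
Final counters=[0,0,0,0,3,1,1,1,0,0,0,1,0,1,0,3,4,0,2,0,0,0,0,1,1,0,0,1,0,0,0,0,1,0,3,0,0,0,0,0,0,0,3,0,0,1,1,1] -> counters[18]=2

Answer: 2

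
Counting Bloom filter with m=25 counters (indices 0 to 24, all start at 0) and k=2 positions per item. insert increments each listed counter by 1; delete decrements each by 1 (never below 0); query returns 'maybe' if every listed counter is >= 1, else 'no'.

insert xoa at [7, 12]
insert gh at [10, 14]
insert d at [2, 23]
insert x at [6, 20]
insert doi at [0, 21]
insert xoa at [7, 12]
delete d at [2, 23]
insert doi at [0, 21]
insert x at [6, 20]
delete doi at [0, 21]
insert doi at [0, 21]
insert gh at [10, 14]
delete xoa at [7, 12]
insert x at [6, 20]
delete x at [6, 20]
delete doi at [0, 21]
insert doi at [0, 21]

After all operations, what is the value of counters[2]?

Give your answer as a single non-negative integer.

Answer: 0

Derivation:
Step 1: insert xoa at [7, 12] -> counters=[0,0,0,0,0,0,0,1,0,0,0,0,1,0,0,0,0,0,0,0,0,0,0,0,0]
Step 2: insert gh at [10, 14] -> counters=[0,0,0,0,0,0,0,1,0,0,1,0,1,0,1,0,0,0,0,0,0,0,0,0,0]
Step 3: insert d at [2, 23] -> counters=[0,0,1,0,0,0,0,1,0,0,1,0,1,0,1,0,0,0,0,0,0,0,0,1,0]
Step 4: insert x at [6, 20] -> counters=[0,0,1,0,0,0,1,1,0,0,1,0,1,0,1,0,0,0,0,0,1,0,0,1,0]
Step 5: insert doi at [0, 21] -> counters=[1,0,1,0,0,0,1,1,0,0,1,0,1,0,1,0,0,0,0,0,1,1,0,1,0]
Step 6: insert xoa at [7, 12] -> counters=[1,0,1,0,0,0,1,2,0,0,1,0,2,0,1,0,0,0,0,0,1,1,0,1,0]
Step 7: delete d at [2, 23] -> counters=[1,0,0,0,0,0,1,2,0,0,1,0,2,0,1,0,0,0,0,0,1,1,0,0,0]
Step 8: insert doi at [0, 21] -> counters=[2,0,0,0,0,0,1,2,0,0,1,0,2,0,1,0,0,0,0,0,1,2,0,0,0]
Step 9: insert x at [6, 20] -> counters=[2,0,0,0,0,0,2,2,0,0,1,0,2,0,1,0,0,0,0,0,2,2,0,0,0]
Step 10: delete doi at [0, 21] -> counters=[1,0,0,0,0,0,2,2,0,0,1,0,2,0,1,0,0,0,0,0,2,1,0,0,0]
Step 11: insert doi at [0, 21] -> counters=[2,0,0,0,0,0,2,2,0,0,1,0,2,0,1,0,0,0,0,0,2,2,0,0,0]
Step 12: insert gh at [10, 14] -> counters=[2,0,0,0,0,0,2,2,0,0,2,0,2,0,2,0,0,0,0,0,2,2,0,0,0]
Step 13: delete xoa at [7, 12] -> counters=[2,0,0,0,0,0,2,1,0,0,2,0,1,0,2,0,0,0,0,0,2,2,0,0,0]
Step 14: insert x at [6, 20] -> counters=[2,0,0,0,0,0,3,1,0,0,2,0,1,0,2,0,0,0,0,0,3,2,0,0,0]
Step 15: delete x at [6, 20] -> counters=[2,0,0,0,0,0,2,1,0,0,2,0,1,0,2,0,0,0,0,0,2,2,0,0,0]
Step 16: delete doi at [0, 21] -> counters=[1,0,0,0,0,0,2,1,0,0,2,0,1,0,2,0,0,0,0,0,2,1,0,0,0]
Step 17: insert doi at [0, 21] -> counters=[2,0,0,0,0,0,2,1,0,0,2,0,1,0,2,0,0,0,0,0,2,2,0,0,0]
Final counters=[2,0,0,0,0,0,2,1,0,0,2,0,1,0,2,0,0,0,0,0,2,2,0,0,0] -> counters[2]=0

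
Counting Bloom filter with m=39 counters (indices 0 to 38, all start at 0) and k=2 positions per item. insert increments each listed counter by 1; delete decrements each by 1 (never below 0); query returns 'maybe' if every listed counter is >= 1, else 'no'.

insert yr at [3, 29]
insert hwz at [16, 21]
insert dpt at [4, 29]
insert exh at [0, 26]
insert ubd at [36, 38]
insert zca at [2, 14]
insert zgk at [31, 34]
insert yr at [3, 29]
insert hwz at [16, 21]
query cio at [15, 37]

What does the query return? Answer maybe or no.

Step 1: insert yr at [3, 29] -> counters=[0,0,0,1,0,0,0,0,0,0,0,0,0,0,0,0,0,0,0,0,0,0,0,0,0,0,0,0,0,1,0,0,0,0,0,0,0,0,0]
Step 2: insert hwz at [16, 21] -> counters=[0,0,0,1,0,0,0,0,0,0,0,0,0,0,0,0,1,0,0,0,0,1,0,0,0,0,0,0,0,1,0,0,0,0,0,0,0,0,0]
Step 3: insert dpt at [4, 29] -> counters=[0,0,0,1,1,0,0,0,0,0,0,0,0,0,0,0,1,0,0,0,0,1,0,0,0,0,0,0,0,2,0,0,0,0,0,0,0,0,0]
Step 4: insert exh at [0, 26] -> counters=[1,0,0,1,1,0,0,0,0,0,0,0,0,0,0,0,1,0,0,0,0,1,0,0,0,0,1,0,0,2,0,0,0,0,0,0,0,0,0]
Step 5: insert ubd at [36, 38] -> counters=[1,0,0,1,1,0,0,0,0,0,0,0,0,0,0,0,1,0,0,0,0,1,0,0,0,0,1,0,0,2,0,0,0,0,0,0,1,0,1]
Step 6: insert zca at [2, 14] -> counters=[1,0,1,1,1,0,0,0,0,0,0,0,0,0,1,0,1,0,0,0,0,1,0,0,0,0,1,0,0,2,0,0,0,0,0,0,1,0,1]
Step 7: insert zgk at [31, 34] -> counters=[1,0,1,1,1,0,0,0,0,0,0,0,0,0,1,0,1,0,0,0,0,1,0,0,0,0,1,0,0,2,0,1,0,0,1,0,1,0,1]
Step 8: insert yr at [3, 29] -> counters=[1,0,1,2,1,0,0,0,0,0,0,0,0,0,1,0,1,0,0,0,0,1,0,0,0,0,1,0,0,3,0,1,0,0,1,0,1,0,1]
Step 9: insert hwz at [16, 21] -> counters=[1,0,1,2,1,0,0,0,0,0,0,0,0,0,1,0,2,0,0,0,0,2,0,0,0,0,1,0,0,3,0,1,0,0,1,0,1,0,1]
Query cio: check counters[15]=0 counters[37]=0 -> no

Answer: no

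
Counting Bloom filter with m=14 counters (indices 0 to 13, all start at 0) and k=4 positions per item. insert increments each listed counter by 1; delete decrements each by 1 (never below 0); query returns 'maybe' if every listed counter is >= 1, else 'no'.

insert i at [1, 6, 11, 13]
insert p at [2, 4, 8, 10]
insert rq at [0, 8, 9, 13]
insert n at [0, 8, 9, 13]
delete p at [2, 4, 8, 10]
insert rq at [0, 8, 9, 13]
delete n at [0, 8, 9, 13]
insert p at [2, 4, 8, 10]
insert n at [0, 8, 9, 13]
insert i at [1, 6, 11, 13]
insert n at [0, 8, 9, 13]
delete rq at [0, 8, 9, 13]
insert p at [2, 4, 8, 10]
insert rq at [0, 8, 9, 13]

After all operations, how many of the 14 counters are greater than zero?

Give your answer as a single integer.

Step 1: insert i at [1, 6, 11, 13] -> counters=[0,1,0,0,0,0,1,0,0,0,0,1,0,1]
Step 2: insert p at [2, 4, 8, 10] -> counters=[0,1,1,0,1,0,1,0,1,0,1,1,0,1]
Step 3: insert rq at [0, 8, 9, 13] -> counters=[1,1,1,0,1,0,1,0,2,1,1,1,0,2]
Step 4: insert n at [0, 8, 9, 13] -> counters=[2,1,1,0,1,0,1,0,3,2,1,1,0,3]
Step 5: delete p at [2, 4, 8, 10] -> counters=[2,1,0,0,0,0,1,0,2,2,0,1,0,3]
Step 6: insert rq at [0, 8, 9, 13] -> counters=[3,1,0,0,0,0,1,0,3,3,0,1,0,4]
Step 7: delete n at [0, 8, 9, 13] -> counters=[2,1,0,0,0,0,1,0,2,2,0,1,0,3]
Step 8: insert p at [2, 4, 8, 10] -> counters=[2,1,1,0,1,0,1,0,3,2,1,1,0,3]
Step 9: insert n at [0, 8, 9, 13] -> counters=[3,1,1,0,1,0,1,0,4,3,1,1,0,4]
Step 10: insert i at [1, 6, 11, 13] -> counters=[3,2,1,0,1,0,2,0,4,3,1,2,0,5]
Step 11: insert n at [0, 8, 9, 13] -> counters=[4,2,1,0,1,0,2,0,5,4,1,2,0,6]
Step 12: delete rq at [0, 8, 9, 13] -> counters=[3,2,1,0,1,0,2,0,4,3,1,2,0,5]
Step 13: insert p at [2, 4, 8, 10] -> counters=[3,2,2,0,2,0,2,0,5,3,2,2,0,5]
Step 14: insert rq at [0, 8, 9, 13] -> counters=[4,2,2,0,2,0,2,0,6,4,2,2,0,6]
Final counters=[4,2,2,0,2,0,2,0,6,4,2,2,0,6] -> 10 nonzero

Answer: 10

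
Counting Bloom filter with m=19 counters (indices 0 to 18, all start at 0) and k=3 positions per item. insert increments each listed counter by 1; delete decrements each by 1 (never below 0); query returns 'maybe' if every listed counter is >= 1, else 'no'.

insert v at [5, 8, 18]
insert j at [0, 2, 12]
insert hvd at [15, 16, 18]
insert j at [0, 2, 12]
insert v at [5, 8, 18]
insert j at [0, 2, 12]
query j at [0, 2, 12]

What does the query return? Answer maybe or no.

Answer: maybe

Derivation:
Step 1: insert v at [5, 8, 18] -> counters=[0,0,0,0,0,1,0,0,1,0,0,0,0,0,0,0,0,0,1]
Step 2: insert j at [0, 2, 12] -> counters=[1,0,1,0,0,1,0,0,1,0,0,0,1,0,0,0,0,0,1]
Step 3: insert hvd at [15, 16, 18] -> counters=[1,0,1,0,0,1,0,0,1,0,0,0,1,0,0,1,1,0,2]
Step 4: insert j at [0, 2, 12] -> counters=[2,0,2,0,0,1,0,0,1,0,0,0,2,0,0,1,1,0,2]
Step 5: insert v at [5, 8, 18] -> counters=[2,0,2,0,0,2,0,0,2,0,0,0,2,0,0,1,1,0,3]
Step 6: insert j at [0, 2, 12] -> counters=[3,0,3,0,0,2,0,0,2,0,0,0,3,0,0,1,1,0,3]
Query j: check counters[0]=3 counters[2]=3 counters[12]=3 -> maybe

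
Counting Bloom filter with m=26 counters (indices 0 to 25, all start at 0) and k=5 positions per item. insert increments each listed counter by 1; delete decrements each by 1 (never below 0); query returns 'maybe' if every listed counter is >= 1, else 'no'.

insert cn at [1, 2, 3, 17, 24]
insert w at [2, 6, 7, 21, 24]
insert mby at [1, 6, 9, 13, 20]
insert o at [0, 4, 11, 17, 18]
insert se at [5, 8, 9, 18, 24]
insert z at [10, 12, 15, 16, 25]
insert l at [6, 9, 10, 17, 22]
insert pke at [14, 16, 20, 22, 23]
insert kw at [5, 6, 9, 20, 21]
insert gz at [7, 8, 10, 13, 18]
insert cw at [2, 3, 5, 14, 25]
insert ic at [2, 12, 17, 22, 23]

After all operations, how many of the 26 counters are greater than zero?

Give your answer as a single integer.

Answer: 25

Derivation:
Step 1: insert cn at [1, 2, 3, 17, 24] -> counters=[0,1,1,1,0,0,0,0,0,0,0,0,0,0,0,0,0,1,0,0,0,0,0,0,1,0]
Step 2: insert w at [2, 6, 7, 21, 24] -> counters=[0,1,2,1,0,0,1,1,0,0,0,0,0,0,0,0,0,1,0,0,0,1,0,0,2,0]
Step 3: insert mby at [1, 6, 9, 13, 20] -> counters=[0,2,2,1,0,0,2,1,0,1,0,0,0,1,0,0,0,1,0,0,1,1,0,0,2,0]
Step 4: insert o at [0, 4, 11, 17, 18] -> counters=[1,2,2,1,1,0,2,1,0,1,0,1,0,1,0,0,0,2,1,0,1,1,0,0,2,0]
Step 5: insert se at [5, 8, 9, 18, 24] -> counters=[1,2,2,1,1,1,2,1,1,2,0,1,0,1,0,0,0,2,2,0,1,1,0,0,3,0]
Step 6: insert z at [10, 12, 15, 16, 25] -> counters=[1,2,2,1,1,1,2,1,1,2,1,1,1,1,0,1,1,2,2,0,1,1,0,0,3,1]
Step 7: insert l at [6, 9, 10, 17, 22] -> counters=[1,2,2,1,1,1,3,1,1,3,2,1,1,1,0,1,1,3,2,0,1,1,1,0,3,1]
Step 8: insert pke at [14, 16, 20, 22, 23] -> counters=[1,2,2,1,1,1,3,1,1,3,2,1,1,1,1,1,2,3,2,0,2,1,2,1,3,1]
Step 9: insert kw at [5, 6, 9, 20, 21] -> counters=[1,2,2,1,1,2,4,1,1,4,2,1,1,1,1,1,2,3,2,0,3,2,2,1,3,1]
Step 10: insert gz at [7, 8, 10, 13, 18] -> counters=[1,2,2,1,1,2,4,2,2,4,3,1,1,2,1,1,2,3,3,0,3,2,2,1,3,1]
Step 11: insert cw at [2, 3, 5, 14, 25] -> counters=[1,2,3,2,1,3,4,2,2,4,3,1,1,2,2,1,2,3,3,0,3,2,2,1,3,2]
Step 12: insert ic at [2, 12, 17, 22, 23] -> counters=[1,2,4,2,1,3,4,2,2,4,3,1,2,2,2,1,2,4,3,0,3,2,3,2,3,2]
Final counters=[1,2,4,2,1,3,4,2,2,4,3,1,2,2,2,1,2,4,3,0,3,2,3,2,3,2] -> 25 nonzero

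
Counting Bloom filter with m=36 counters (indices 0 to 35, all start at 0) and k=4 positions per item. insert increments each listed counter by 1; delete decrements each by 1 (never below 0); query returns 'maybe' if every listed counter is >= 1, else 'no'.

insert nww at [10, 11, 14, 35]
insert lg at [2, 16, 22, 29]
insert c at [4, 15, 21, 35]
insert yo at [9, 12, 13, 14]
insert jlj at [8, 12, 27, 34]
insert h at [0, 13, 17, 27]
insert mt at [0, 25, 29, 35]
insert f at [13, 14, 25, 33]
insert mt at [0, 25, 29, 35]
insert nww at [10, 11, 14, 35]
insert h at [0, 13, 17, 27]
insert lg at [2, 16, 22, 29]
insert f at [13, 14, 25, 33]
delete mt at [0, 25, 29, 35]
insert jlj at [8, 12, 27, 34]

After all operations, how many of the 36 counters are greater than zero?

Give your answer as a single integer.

Step 1: insert nww at [10, 11, 14, 35] -> counters=[0,0,0,0,0,0,0,0,0,0,1,1,0,0,1,0,0,0,0,0,0,0,0,0,0,0,0,0,0,0,0,0,0,0,0,1]
Step 2: insert lg at [2, 16, 22, 29] -> counters=[0,0,1,0,0,0,0,0,0,0,1,1,0,0,1,0,1,0,0,0,0,0,1,0,0,0,0,0,0,1,0,0,0,0,0,1]
Step 3: insert c at [4, 15, 21, 35] -> counters=[0,0,1,0,1,0,0,0,0,0,1,1,0,0,1,1,1,0,0,0,0,1,1,0,0,0,0,0,0,1,0,0,0,0,0,2]
Step 4: insert yo at [9, 12, 13, 14] -> counters=[0,0,1,0,1,0,0,0,0,1,1,1,1,1,2,1,1,0,0,0,0,1,1,0,0,0,0,0,0,1,0,0,0,0,0,2]
Step 5: insert jlj at [8, 12, 27, 34] -> counters=[0,0,1,0,1,0,0,0,1,1,1,1,2,1,2,1,1,0,0,0,0,1,1,0,0,0,0,1,0,1,0,0,0,0,1,2]
Step 6: insert h at [0, 13, 17, 27] -> counters=[1,0,1,0,1,0,0,0,1,1,1,1,2,2,2,1,1,1,0,0,0,1,1,0,0,0,0,2,0,1,0,0,0,0,1,2]
Step 7: insert mt at [0, 25, 29, 35] -> counters=[2,0,1,0,1,0,0,0,1,1,1,1,2,2,2,1,1,1,0,0,0,1,1,0,0,1,0,2,0,2,0,0,0,0,1,3]
Step 8: insert f at [13, 14, 25, 33] -> counters=[2,0,1,0,1,0,0,0,1,1,1,1,2,3,3,1,1,1,0,0,0,1,1,0,0,2,0,2,0,2,0,0,0,1,1,3]
Step 9: insert mt at [0, 25, 29, 35] -> counters=[3,0,1,0,1,0,0,0,1,1,1,1,2,3,3,1,1,1,0,0,0,1,1,0,0,3,0,2,0,3,0,0,0,1,1,4]
Step 10: insert nww at [10, 11, 14, 35] -> counters=[3,0,1,0,1,0,0,0,1,1,2,2,2,3,4,1,1,1,0,0,0,1,1,0,0,3,0,2,0,3,0,0,0,1,1,5]
Step 11: insert h at [0, 13, 17, 27] -> counters=[4,0,1,0,1,0,0,0,1,1,2,2,2,4,4,1,1,2,0,0,0,1,1,0,0,3,0,3,0,3,0,0,0,1,1,5]
Step 12: insert lg at [2, 16, 22, 29] -> counters=[4,0,2,0,1,0,0,0,1,1,2,2,2,4,4,1,2,2,0,0,0,1,2,0,0,3,0,3,0,4,0,0,0,1,1,5]
Step 13: insert f at [13, 14, 25, 33] -> counters=[4,0,2,0,1,0,0,0,1,1,2,2,2,5,5,1,2,2,0,0,0,1,2,0,0,4,0,3,0,4,0,0,0,2,1,5]
Step 14: delete mt at [0, 25, 29, 35] -> counters=[3,0,2,0,1,0,0,0,1,1,2,2,2,5,5,1,2,2,0,0,0,1,2,0,0,3,0,3,0,3,0,0,0,2,1,4]
Step 15: insert jlj at [8, 12, 27, 34] -> counters=[3,0,2,0,1,0,0,0,2,1,2,2,3,5,5,1,2,2,0,0,0,1,2,0,0,3,0,4,0,3,0,0,0,2,2,4]
Final counters=[3,0,2,0,1,0,0,0,2,1,2,2,3,5,5,1,2,2,0,0,0,1,2,0,0,3,0,4,0,3,0,0,0,2,2,4] -> 21 nonzero

Answer: 21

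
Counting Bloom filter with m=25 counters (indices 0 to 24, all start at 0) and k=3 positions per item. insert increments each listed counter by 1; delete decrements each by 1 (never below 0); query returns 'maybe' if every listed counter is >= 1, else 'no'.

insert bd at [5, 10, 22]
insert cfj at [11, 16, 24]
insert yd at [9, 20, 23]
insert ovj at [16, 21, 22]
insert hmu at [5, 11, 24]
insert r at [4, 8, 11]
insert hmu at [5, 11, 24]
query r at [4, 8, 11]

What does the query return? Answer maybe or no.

Step 1: insert bd at [5, 10, 22] -> counters=[0,0,0,0,0,1,0,0,0,0,1,0,0,0,0,0,0,0,0,0,0,0,1,0,0]
Step 2: insert cfj at [11, 16, 24] -> counters=[0,0,0,0,0,1,0,0,0,0,1,1,0,0,0,0,1,0,0,0,0,0,1,0,1]
Step 3: insert yd at [9, 20, 23] -> counters=[0,0,0,0,0,1,0,0,0,1,1,1,0,0,0,0,1,0,0,0,1,0,1,1,1]
Step 4: insert ovj at [16, 21, 22] -> counters=[0,0,0,0,0,1,0,0,0,1,1,1,0,0,0,0,2,0,0,0,1,1,2,1,1]
Step 5: insert hmu at [5, 11, 24] -> counters=[0,0,0,0,0,2,0,0,0,1,1,2,0,0,0,0,2,0,0,0,1,1,2,1,2]
Step 6: insert r at [4, 8, 11] -> counters=[0,0,0,0,1,2,0,0,1,1,1,3,0,0,0,0,2,0,0,0,1,1,2,1,2]
Step 7: insert hmu at [5, 11, 24] -> counters=[0,0,0,0,1,3,0,0,1,1,1,4,0,0,0,0,2,0,0,0,1,1,2,1,3]
Query r: check counters[4]=1 counters[8]=1 counters[11]=4 -> maybe

Answer: maybe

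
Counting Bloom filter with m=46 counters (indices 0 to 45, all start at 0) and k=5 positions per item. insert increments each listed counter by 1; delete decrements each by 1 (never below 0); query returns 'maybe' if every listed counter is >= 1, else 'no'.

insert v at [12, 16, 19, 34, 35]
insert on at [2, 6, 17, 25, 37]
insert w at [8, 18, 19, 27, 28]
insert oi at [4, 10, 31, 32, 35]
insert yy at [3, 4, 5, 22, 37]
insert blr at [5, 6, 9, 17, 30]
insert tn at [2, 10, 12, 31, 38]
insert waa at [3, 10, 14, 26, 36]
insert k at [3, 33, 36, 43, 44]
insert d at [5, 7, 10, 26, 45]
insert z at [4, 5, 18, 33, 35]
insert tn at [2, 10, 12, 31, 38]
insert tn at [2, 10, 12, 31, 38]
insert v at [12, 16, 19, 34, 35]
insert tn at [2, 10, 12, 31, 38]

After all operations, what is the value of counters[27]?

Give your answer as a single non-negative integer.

Answer: 1

Derivation:
Step 1: insert v at [12, 16, 19, 34, 35] -> counters=[0,0,0,0,0,0,0,0,0,0,0,0,1,0,0,0,1,0,0,1,0,0,0,0,0,0,0,0,0,0,0,0,0,0,1,1,0,0,0,0,0,0,0,0,0,0]
Step 2: insert on at [2, 6, 17, 25, 37] -> counters=[0,0,1,0,0,0,1,0,0,0,0,0,1,0,0,0,1,1,0,1,0,0,0,0,0,1,0,0,0,0,0,0,0,0,1,1,0,1,0,0,0,0,0,0,0,0]
Step 3: insert w at [8, 18, 19, 27, 28] -> counters=[0,0,1,0,0,0,1,0,1,0,0,0,1,0,0,0,1,1,1,2,0,0,0,0,0,1,0,1,1,0,0,0,0,0,1,1,0,1,0,0,0,0,0,0,0,0]
Step 4: insert oi at [4, 10, 31, 32, 35] -> counters=[0,0,1,0,1,0,1,0,1,0,1,0,1,0,0,0,1,1,1,2,0,0,0,0,0,1,0,1,1,0,0,1,1,0,1,2,0,1,0,0,0,0,0,0,0,0]
Step 5: insert yy at [3, 4, 5, 22, 37] -> counters=[0,0,1,1,2,1,1,0,1,0,1,0,1,0,0,0,1,1,1,2,0,0,1,0,0,1,0,1,1,0,0,1,1,0,1,2,0,2,0,0,0,0,0,0,0,0]
Step 6: insert blr at [5, 6, 9, 17, 30] -> counters=[0,0,1,1,2,2,2,0,1,1,1,0,1,0,0,0,1,2,1,2,0,0,1,0,0,1,0,1,1,0,1,1,1,0,1,2,0,2,0,0,0,0,0,0,0,0]
Step 7: insert tn at [2, 10, 12, 31, 38] -> counters=[0,0,2,1,2,2,2,0,1,1,2,0,2,0,0,0,1,2,1,2,0,0,1,0,0,1,0,1,1,0,1,2,1,0,1,2,0,2,1,0,0,0,0,0,0,0]
Step 8: insert waa at [3, 10, 14, 26, 36] -> counters=[0,0,2,2,2,2,2,0,1,1,3,0,2,0,1,0,1,2,1,2,0,0,1,0,0,1,1,1,1,0,1,2,1,0,1,2,1,2,1,0,0,0,0,0,0,0]
Step 9: insert k at [3, 33, 36, 43, 44] -> counters=[0,0,2,3,2,2,2,0,1,1,3,0,2,0,1,0,1,2,1,2,0,0,1,0,0,1,1,1,1,0,1,2,1,1,1,2,2,2,1,0,0,0,0,1,1,0]
Step 10: insert d at [5, 7, 10, 26, 45] -> counters=[0,0,2,3,2,3,2,1,1,1,4,0,2,0,1,0,1,2,1,2,0,0,1,0,0,1,2,1,1,0,1,2,1,1,1,2,2,2,1,0,0,0,0,1,1,1]
Step 11: insert z at [4, 5, 18, 33, 35] -> counters=[0,0,2,3,3,4,2,1,1,1,4,0,2,0,1,0,1,2,2,2,0,0,1,0,0,1,2,1,1,0,1,2,1,2,1,3,2,2,1,0,0,0,0,1,1,1]
Step 12: insert tn at [2, 10, 12, 31, 38] -> counters=[0,0,3,3,3,4,2,1,1,1,5,0,3,0,1,0,1,2,2,2,0,0,1,0,0,1,2,1,1,0,1,3,1,2,1,3,2,2,2,0,0,0,0,1,1,1]
Step 13: insert tn at [2, 10, 12, 31, 38] -> counters=[0,0,4,3,3,4,2,1,1,1,6,0,4,0,1,0,1,2,2,2,0,0,1,0,0,1,2,1,1,0,1,4,1,2,1,3,2,2,3,0,0,0,0,1,1,1]
Step 14: insert v at [12, 16, 19, 34, 35] -> counters=[0,0,4,3,3,4,2,1,1,1,6,0,5,0,1,0,2,2,2,3,0,0,1,0,0,1,2,1,1,0,1,4,1,2,2,4,2,2,3,0,0,0,0,1,1,1]
Step 15: insert tn at [2, 10, 12, 31, 38] -> counters=[0,0,5,3,3,4,2,1,1,1,7,0,6,0,1,0,2,2,2,3,0,0,1,0,0,1,2,1,1,0,1,5,1,2,2,4,2,2,4,0,0,0,0,1,1,1]
Final counters=[0,0,5,3,3,4,2,1,1,1,7,0,6,0,1,0,2,2,2,3,0,0,1,0,0,1,2,1,1,0,1,5,1,2,2,4,2,2,4,0,0,0,0,1,1,1] -> counters[27]=1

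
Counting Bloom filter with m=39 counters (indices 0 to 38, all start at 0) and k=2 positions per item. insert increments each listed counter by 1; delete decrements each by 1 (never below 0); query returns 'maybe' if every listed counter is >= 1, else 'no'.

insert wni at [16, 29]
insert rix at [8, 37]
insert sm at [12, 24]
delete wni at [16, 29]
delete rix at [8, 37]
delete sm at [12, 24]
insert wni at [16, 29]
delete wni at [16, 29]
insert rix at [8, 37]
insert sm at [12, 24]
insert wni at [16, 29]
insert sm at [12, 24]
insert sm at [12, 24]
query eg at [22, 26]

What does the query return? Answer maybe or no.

Step 1: insert wni at [16, 29] -> counters=[0,0,0,0,0,0,0,0,0,0,0,0,0,0,0,0,1,0,0,0,0,0,0,0,0,0,0,0,0,1,0,0,0,0,0,0,0,0,0]
Step 2: insert rix at [8, 37] -> counters=[0,0,0,0,0,0,0,0,1,0,0,0,0,0,0,0,1,0,0,0,0,0,0,0,0,0,0,0,0,1,0,0,0,0,0,0,0,1,0]
Step 3: insert sm at [12, 24] -> counters=[0,0,0,0,0,0,0,0,1,0,0,0,1,0,0,0,1,0,0,0,0,0,0,0,1,0,0,0,0,1,0,0,0,0,0,0,0,1,0]
Step 4: delete wni at [16, 29] -> counters=[0,0,0,0,0,0,0,0,1,0,0,0,1,0,0,0,0,0,0,0,0,0,0,0,1,0,0,0,0,0,0,0,0,0,0,0,0,1,0]
Step 5: delete rix at [8, 37] -> counters=[0,0,0,0,0,0,0,0,0,0,0,0,1,0,0,0,0,0,0,0,0,0,0,0,1,0,0,0,0,0,0,0,0,0,0,0,0,0,0]
Step 6: delete sm at [12, 24] -> counters=[0,0,0,0,0,0,0,0,0,0,0,0,0,0,0,0,0,0,0,0,0,0,0,0,0,0,0,0,0,0,0,0,0,0,0,0,0,0,0]
Step 7: insert wni at [16, 29] -> counters=[0,0,0,0,0,0,0,0,0,0,0,0,0,0,0,0,1,0,0,0,0,0,0,0,0,0,0,0,0,1,0,0,0,0,0,0,0,0,0]
Step 8: delete wni at [16, 29] -> counters=[0,0,0,0,0,0,0,0,0,0,0,0,0,0,0,0,0,0,0,0,0,0,0,0,0,0,0,0,0,0,0,0,0,0,0,0,0,0,0]
Step 9: insert rix at [8, 37] -> counters=[0,0,0,0,0,0,0,0,1,0,0,0,0,0,0,0,0,0,0,0,0,0,0,0,0,0,0,0,0,0,0,0,0,0,0,0,0,1,0]
Step 10: insert sm at [12, 24] -> counters=[0,0,0,0,0,0,0,0,1,0,0,0,1,0,0,0,0,0,0,0,0,0,0,0,1,0,0,0,0,0,0,0,0,0,0,0,0,1,0]
Step 11: insert wni at [16, 29] -> counters=[0,0,0,0,0,0,0,0,1,0,0,0,1,0,0,0,1,0,0,0,0,0,0,0,1,0,0,0,0,1,0,0,0,0,0,0,0,1,0]
Step 12: insert sm at [12, 24] -> counters=[0,0,0,0,0,0,0,0,1,0,0,0,2,0,0,0,1,0,0,0,0,0,0,0,2,0,0,0,0,1,0,0,0,0,0,0,0,1,0]
Step 13: insert sm at [12, 24] -> counters=[0,0,0,0,0,0,0,0,1,0,0,0,3,0,0,0,1,0,0,0,0,0,0,0,3,0,0,0,0,1,0,0,0,0,0,0,0,1,0]
Query eg: check counters[22]=0 counters[26]=0 -> no

Answer: no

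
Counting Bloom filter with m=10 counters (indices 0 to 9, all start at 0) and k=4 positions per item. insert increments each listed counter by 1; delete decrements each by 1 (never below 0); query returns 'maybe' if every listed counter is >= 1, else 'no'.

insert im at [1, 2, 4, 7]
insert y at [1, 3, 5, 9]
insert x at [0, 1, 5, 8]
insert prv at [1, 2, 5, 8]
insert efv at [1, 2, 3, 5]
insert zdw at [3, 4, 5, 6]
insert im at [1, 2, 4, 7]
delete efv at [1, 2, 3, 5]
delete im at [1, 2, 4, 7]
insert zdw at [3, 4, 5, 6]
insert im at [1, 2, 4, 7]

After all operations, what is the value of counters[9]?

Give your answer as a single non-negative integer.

Answer: 1

Derivation:
Step 1: insert im at [1, 2, 4, 7] -> counters=[0,1,1,0,1,0,0,1,0,0]
Step 2: insert y at [1, 3, 5, 9] -> counters=[0,2,1,1,1,1,0,1,0,1]
Step 3: insert x at [0, 1, 5, 8] -> counters=[1,3,1,1,1,2,0,1,1,1]
Step 4: insert prv at [1, 2, 5, 8] -> counters=[1,4,2,1,1,3,0,1,2,1]
Step 5: insert efv at [1, 2, 3, 5] -> counters=[1,5,3,2,1,4,0,1,2,1]
Step 6: insert zdw at [3, 4, 5, 6] -> counters=[1,5,3,3,2,5,1,1,2,1]
Step 7: insert im at [1, 2, 4, 7] -> counters=[1,6,4,3,3,5,1,2,2,1]
Step 8: delete efv at [1, 2, 3, 5] -> counters=[1,5,3,2,3,4,1,2,2,1]
Step 9: delete im at [1, 2, 4, 7] -> counters=[1,4,2,2,2,4,1,1,2,1]
Step 10: insert zdw at [3, 4, 5, 6] -> counters=[1,4,2,3,3,5,2,1,2,1]
Step 11: insert im at [1, 2, 4, 7] -> counters=[1,5,3,3,4,5,2,2,2,1]
Final counters=[1,5,3,3,4,5,2,2,2,1] -> counters[9]=1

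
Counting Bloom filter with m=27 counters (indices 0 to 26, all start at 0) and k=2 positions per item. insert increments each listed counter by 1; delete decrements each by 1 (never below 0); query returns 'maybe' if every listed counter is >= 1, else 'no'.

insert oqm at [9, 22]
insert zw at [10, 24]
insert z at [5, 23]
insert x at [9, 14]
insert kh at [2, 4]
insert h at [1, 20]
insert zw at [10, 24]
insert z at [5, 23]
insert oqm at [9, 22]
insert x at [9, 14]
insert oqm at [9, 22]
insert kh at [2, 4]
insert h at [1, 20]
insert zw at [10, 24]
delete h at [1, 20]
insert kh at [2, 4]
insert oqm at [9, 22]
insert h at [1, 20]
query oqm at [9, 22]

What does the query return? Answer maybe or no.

Step 1: insert oqm at [9, 22] -> counters=[0,0,0,0,0,0,0,0,0,1,0,0,0,0,0,0,0,0,0,0,0,0,1,0,0,0,0]
Step 2: insert zw at [10, 24] -> counters=[0,0,0,0,0,0,0,0,0,1,1,0,0,0,0,0,0,0,0,0,0,0,1,0,1,0,0]
Step 3: insert z at [5, 23] -> counters=[0,0,0,0,0,1,0,0,0,1,1,0,0,0,0,0,0,0,0,0,0,0,1,1,1,0,0]
Step 4: insert x at [9, 14] -> counters=[0,0,0,0,0,1,0,0,0,2,1,0,0,0,1,0,0,0,0,0,0,0,1,1,1,0,0]
Step 5: insert kh at [2, 4] -> counters=[0,0,1,0,1,1,0,0,0,2,1,0,0,0,1,0,0,0,0,0,0,0,1,1,1,0,0]
Step 6: insert h at [1, 20] -> counters=[0,1,1,0,1,1,0,0,0,2,1,0,0,0,1,0,0,0,0,0,1,0,1,1,1,0,0]
Step 7: insert zw at [10, 24] -> counters=[0,1,1,0,1,1,0,0,0,2,2,0,0,0,1,0,0,0,0,0,1,0,1,1,2,0,0]
Step 8: insert z at [5, 23] -> counters=[0,1,1,0,1,2,0,0,0,2,2,0,0,0,1,0,0,0,0,0,1,0,1,2,2,0,0]
Step 9: insert oqm at [9, 22] -> counters=[0,1,1,0,1,2,0,0,0,3,2,0,0,0,1,0,0,0,0,0,1,0,2,2,2,0,0]
Step 10: insert x at [9, 14] -> counters=[0,1,1,0,1,2,0,0,0,4,2,0,0,0,2,0,0,0,0,0,1,0,2,2,2,0,0]
Step 11: insert oqm at [9, 22] -> counters=[0,1,1,0,1,2,0,0,0,5,2,0,0,0,2,0,0,0,0,0,1,0,3,2,2,0,0]
Step 12: insert kh at [2, 4] -> counters=[0,1,2,0,2,2,0,0,0,5,2,0,0,0,2,0,0,0,0,0,1,0,3,2,2,0,0]
Step 13: insert h at [1, 20] -> counters=[0,2,2,0,2,2,0,0,0,5,2,0,0,0,2,0,0,0,0,0,2,0,3,2,2,0,0]
Step 14: insert zw at [10, 24] -> counters=[0,2,2,0,2,2,0,0,0,5,3,0,0,0,2,0,0,0,0,0,2,0,3,2,3,0,0]
Step 15: delete h at [1, 20] -> counters=[0,1,2,0,2,2,0,0,0,5,3,0,0,0,2,0,0,0,0,0,1,0,3,2,3,0,0]
Step 16: insert kh at [2, 4] -> counters=[0,1,3,0,3,2,0,0,0,5,3,0,0,0,2,0,0,0,0,0,1,0,3,2,3,0,0]
Step 17: insert oqm at [9, 22] -> counters=[0,1,3,0,3,2,0,0,0,6,3,0,0,0,2,0,0,0,0,0,1,0,4,2,3,0,0]
Step 18: insert h at [1, 20] -> counters=[0,2,3,0,3,2,0,0,0,6,3,0,0,0,2,0,0,0,0,0,2,0,4,2,3,0,0]
Query oqm: check counters[9]=6 counters[22]=4 -> maybe

Answer: maybe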